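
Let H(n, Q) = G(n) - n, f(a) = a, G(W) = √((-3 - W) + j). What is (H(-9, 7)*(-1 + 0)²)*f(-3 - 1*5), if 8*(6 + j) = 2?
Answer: -76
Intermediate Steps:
j = -23/4 (j = -6 + (⅛)*2 = -6 + ¼ = -23/4 ≈ -5.7500)
G(W) = √(-35/4 - W) (G(W) = √((-3 - W) - 23/4) = √(-35/4 - W))
H(n, Q) = √(-35 - 4*n)/2 - n
(H(-9, 7)*(-1 + 0)²)*f(-3 - 1*5) = ((√(-35 - 4*(-9))/2 - 1*(-9))*(-1 + 0)²)*(-3 - 1*5) = ((√(-35 + 36)/2 + 9)*(-1)²)*(-3 - 5) = ((√1/2 + 9)*1)*(-8) = (((½)*1 + 9)*1)*(-8) = ((½ + 9)*1)*(-8) = ((19/2)*1)*(-8) = (19/2)*(-8) = -76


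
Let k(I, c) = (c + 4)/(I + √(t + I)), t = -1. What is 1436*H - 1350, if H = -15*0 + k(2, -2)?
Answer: -1178/3 ≈ -392.67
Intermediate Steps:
k(I, c) = (4 + c)/(I + √(-1 + I)) (k(I, c) = (c + 4)/(I + √(-1 + I)) = (4 + c)/(I + √(-1 + I)))
H = ⅔ (H = -15*0 + (4 - 2)/(2 + √(-1 + 2)) = 0 + 2/(2 + √1) = 0 + 2/(2 + 1) = 0 + 2/3 = 0 + (⅓)*2 = 0 + ⅔ = ⅔ ≈ 0.66667)
1436*H - 1350 = 1436*(⅔) - 1350 = 2872/3 - 1350 = -1178/3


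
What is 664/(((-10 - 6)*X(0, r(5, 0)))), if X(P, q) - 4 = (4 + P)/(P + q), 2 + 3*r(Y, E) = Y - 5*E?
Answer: -83/16 ≈ -5.1875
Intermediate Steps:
r(Y, E) = -⅔ - 5*E/3 + Y/3 (r(Y, E) = -⅔ + (Y - 5*E)/3 = -⅔ + (-5*E/3 + Y/3) = -⅔ - 5*E/3 + Y/3)
X(P, q) = 4 + (4 + P)/(P + q)
664/(((-10 - 6)*X(0, r(5, 0)))) = 664/(((-10 - 6)*((4 + 4*(-⅔ - 5/3*0 + (⅓)*5) + 5*0)/(0 + (-⅔ - 5/3*0 + (⅓)*5))))) = 664/((-16*(4 + 4*(-⅔ + 0 + 5/3) + 0)/(0 + (-⅔ + 0 + 5/3)))) = 664/((-16*(4 + 4*1 + 0)/(0 + 1))) = 664/((-16*(4 + 4 + 0)/1)) = 664/((-16*8)) = 664/(-128) = 664*(-1/128) = -83/16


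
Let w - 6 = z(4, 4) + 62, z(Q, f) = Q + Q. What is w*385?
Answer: 29260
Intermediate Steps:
z(Q, f) = 2*Q
w = 76 (w = 6 + (2*4 + 62) = 6 + (8 + 62) = 6 + 70 = 76)
w*385 = 76*385 = 29260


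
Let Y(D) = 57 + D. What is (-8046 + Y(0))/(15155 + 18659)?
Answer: -7989/33814 ≈ -0.23626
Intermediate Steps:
(-8046 + Y(0))/(15155 + 18659) = (-8046 + (57 + 0))/(15155 + 18659) = (-8046 + 57)/33814 = -7989*1/33814 = -7989/33814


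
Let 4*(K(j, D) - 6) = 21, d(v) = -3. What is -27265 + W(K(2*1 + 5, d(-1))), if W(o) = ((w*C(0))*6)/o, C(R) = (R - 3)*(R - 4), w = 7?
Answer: -136101/5 ≈ -27220.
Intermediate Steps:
K(j, D) = 45/4 (K(j, D) = 6 + (¼)*21 = 6 + 21/4 = 45/4)
C(R) = (-4 + R)*(-3 + R) (C(R) = (-3 + R)*(-4 + R) = (-4 + R)*(-3 + R))
W(o) = 504/o (W(o) = ((7*(12 + 0² - 7*0))*6)/o = ((7*(12 + 0 + 0))*6)/o = ((7*12)*6)/o = (84*6)/o = 504/o)
-27265 + W(K(2*1 + 5, d(-1))) = -27265 + 504/(45/4) = -27265 + 504*(4/45) = -27265 + 224/5 = -136101/5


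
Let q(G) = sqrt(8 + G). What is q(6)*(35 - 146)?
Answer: -111*sqrt(14) ≈ -415.32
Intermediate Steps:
q(6)*(35 - 146) = sqrt(8 + 6)*(35 - 146) = sqrt(14)*(-111) = -111*sqrt(14)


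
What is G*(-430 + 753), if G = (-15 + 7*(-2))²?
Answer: 271643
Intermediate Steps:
G = 841 (G = (-15 - 14)² = (-29)² = 841)
G*(-430 + 753) = 841*(-430 + 753) = 841*323 = 271643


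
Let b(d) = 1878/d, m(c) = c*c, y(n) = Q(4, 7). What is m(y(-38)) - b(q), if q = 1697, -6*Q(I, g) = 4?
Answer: -10114/15273 ≈ -0.66221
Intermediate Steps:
Q(I, g) = -⅔ (Q(I, g) = -⅙*4 = -⅔)
y(n) = -⅔
m(c) = c²
m(y(-38)) - b(q) = (-⅔)² - 1878/1697 = 4/9 - 1878/1697 = -10114/15273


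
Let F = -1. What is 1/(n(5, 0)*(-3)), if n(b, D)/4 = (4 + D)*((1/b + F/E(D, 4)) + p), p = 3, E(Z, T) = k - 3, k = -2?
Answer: -5/816 ≈ -0.0061274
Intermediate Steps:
E(Z, T) = -5 (E(Z, T) = -2 - 3 = -5)
n(b, D) = 4*(4 + D)*(16/5 + 1/b) (n(b, D) = 4*((4 + D)*((1/b - 1/(-5)) + 3)) = 4*((4 + D)*((1/b - 1*(-1/5)) + 3)) = 4*((4 + D)*((1/b + 1/5) + 3)) = 4*((4 + D)*((1/5 + 1/b) + 3)) = 4*((4 + D)*(16/5 + 1/b)) = 4*(4 + D)*(16/5 + 1/b))
1/(n(5, 0)*(-3)) = 1/(((4/5)*(4 + 0)*(5 + 16*5)/5)*(-3)) = 1/(((4/5)*(1/5)*4*(5 + 80))*(-3)) = 1/(((4/5)*(1/5)*4*85)*(-3)) = 1/((272/5)*(-3)) = 1/(-816/5) = -5/816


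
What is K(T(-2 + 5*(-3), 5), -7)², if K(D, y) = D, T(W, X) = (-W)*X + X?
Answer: 8100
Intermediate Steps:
T(W, X) = X - W*X (T(W, X) = -W*X + X = X - W*X)
K(T(-2 + 5*(-3), 5), -7)² = (5*(1 - (-2 + 5*(-3))))² = (5*(1 - (-2 - 15)))² = (5*(1 - 1*(-17)))² = (5*(1 + 17))² = (5*18)² = 90² = 8100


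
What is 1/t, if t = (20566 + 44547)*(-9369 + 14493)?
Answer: 1/333639012 ≈ 2.9973e-9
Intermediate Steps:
t = 333639012 (t = 65113*5124 = 333639012)
1/t = 1/333639012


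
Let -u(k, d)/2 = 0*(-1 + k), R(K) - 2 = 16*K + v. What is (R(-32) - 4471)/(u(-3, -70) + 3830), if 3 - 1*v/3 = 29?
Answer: -5059/3830 ≈ -1.3209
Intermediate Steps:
v = -78 (v = 9 - 3*29 = 9 - 87 = -78)
R(K) = -76 + 16*K (R(K) = 2 + (16*K - 78) = 2 + (-78 + 16*K) = -76 + 16*K)
u(k, d) = 0 (u(k, d) = -0*(-1 + k) = -2*0 = 0)
(R(-32) - 4471)/(u(-3, -70) + 3830) = ((-76 + 16*(-32)) - 4471)/(0 + 3830) = ((-76 - 512) - 4471)/3830 = (-588 - 4471)*(1/3830) = -5059*1/3830 = -5059/3830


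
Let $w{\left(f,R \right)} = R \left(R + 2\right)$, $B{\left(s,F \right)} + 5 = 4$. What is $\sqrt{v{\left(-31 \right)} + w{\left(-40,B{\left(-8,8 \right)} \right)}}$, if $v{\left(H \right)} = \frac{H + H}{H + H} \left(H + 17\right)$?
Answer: $i \sqrt{15} \approx 3.873 i$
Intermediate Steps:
$B{\left(s,F \right)} = -1$ ($B{\left(s,F \right)} = -5 + 4 = -1$)
$w{\left(f,R \right)} = R \left(2 + R\right)$
$v{\left(H \right)} = 17 + H$ ($v{\left(H \right)} = \frac{2 H}{2 H} \left(17 + H\right) = 2 H \frac{1}{2 H} \left(17 + H\right) = 1 \left(17 + H\right) = 17 + H$)
$\sqrt{v{\left(-31 \right)} + w{\left(-40,B{\left(-8,8 \right)} \right)}} = \sqrt{\left(17 - 31\right) - \left(2 - 1\right)} = \sqrt{-14 - 1} = \sqrt{-15} = i \sqrt{15}$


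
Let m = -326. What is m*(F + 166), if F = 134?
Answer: -97800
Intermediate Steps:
m*(F + 166) = -326*(134 + 166) = -326*300 = -97800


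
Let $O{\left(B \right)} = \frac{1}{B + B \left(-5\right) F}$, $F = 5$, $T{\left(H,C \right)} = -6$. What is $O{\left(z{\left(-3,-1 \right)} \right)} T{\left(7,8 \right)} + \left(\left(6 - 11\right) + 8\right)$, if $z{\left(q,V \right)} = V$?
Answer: $\frac{11}{4} \approx 2.75$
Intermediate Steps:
$O{\left(B \right)} = - \frac{1}{24 B}$ ($O{\left(B \right)} = \frac{1}{B + B \left(-5\right) 5} = \frac{1}{B + - 5 B 5} = \frac{1}{B - 25 B} = \frac{1}{\left(-24\right) B} = - \frac{1}{24 B}$)
$O{\left(z{\left(-3,-1 \right)} \right)} T{\left(7,8 \right)} + \left(\left(6 - 11\right) + 8\right) = - \frac{1}{24 \left(-1\right)} \left(-6\right) + \left(\left(6 - 11\right) + 8\right) = \left(- \frac{1}{24}\right) \left(-1\right) \left(-6\right) + \left(-5 + 8\right) = \frac{1}{24} \left(-6\right) + 3 = - \frac{1}{4} + 3 = \frac{11}{4}$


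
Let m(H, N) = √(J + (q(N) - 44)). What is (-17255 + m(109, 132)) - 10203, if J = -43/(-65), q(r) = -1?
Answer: -27458 + I*√187330/65 ≈ -27458.0 + 6.6587*I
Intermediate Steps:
J = 43/65 (J = -43*(-1/65) = 43/65 ≈ 0.66154)
m(H, N) = I*√187330/65 (m(H, N) = √(43/65 + (-1 - 44)) = √(43/65 - 45) = √(-2882/65) = I*√187330/65)
(-17255 + m(109, 132)) - 10203 = (-17255 + I*√187330/65) - 10203 = -27458 + I*√187330/65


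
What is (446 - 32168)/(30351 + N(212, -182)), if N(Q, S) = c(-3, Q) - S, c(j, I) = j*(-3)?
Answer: -15861/15271 ≈ -1.0386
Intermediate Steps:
c(j, I) = -3*j
N(Q, S) = 9 - S (N(Q, S) = -3*(-3) - S = 9 - S)
(446 - 32168)/(30351 + N(212, -182)) = (446 - 32168)/(30351 + (9 - 1*(-182))) = -31722/(30351 + (9 + 182)) = -31722/(30351 + 191) = -31722/30542 = -31722*1/30542 = -15861/15271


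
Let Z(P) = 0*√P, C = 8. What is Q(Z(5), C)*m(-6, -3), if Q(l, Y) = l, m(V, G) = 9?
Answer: 0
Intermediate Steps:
Z(P) = 0
Q(Z(5), C)*m(-6, -3) = 0*9 = 0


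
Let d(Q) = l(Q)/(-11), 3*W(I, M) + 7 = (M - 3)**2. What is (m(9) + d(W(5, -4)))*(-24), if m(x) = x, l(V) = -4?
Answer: -2472/11 ≈ -224.73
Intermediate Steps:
W(I, M) = -7/3 + (-3 + M)**2/3 (W(I, M) = -7/3 + (M - 3)**2/3 = -7/3 + (-3 + M)**2/3)
d(Q) = 4/11 (d(Q) = -4/(-11) = -4*(-1/11) = 4/11)
(m(9) + d(W(5, -4)))*(-24) = (9 + 4/11)*(-24) = (103/11)*(-24) = -2472/11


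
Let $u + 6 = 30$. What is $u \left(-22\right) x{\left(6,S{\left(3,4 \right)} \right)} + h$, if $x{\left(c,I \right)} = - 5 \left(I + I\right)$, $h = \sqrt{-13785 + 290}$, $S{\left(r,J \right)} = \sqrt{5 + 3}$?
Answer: $10560 \sqrt{2} + i \sqrt{13495} \approx 14934.0 + 116.17 i$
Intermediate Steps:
$S{\left(r,J \right)} = 2 \sqrt{2}$ ($S{\left(r,J \right)} = \sqrt{8} = 2 \sqrt{2}$)
$u = 24$ ($u = -6 + 30 = 24$)
$h = i \sqrt{13495}$ ($h = \sqrt{-13495} = i \sqrt{13495} \approx 116.17 i$)
$x{\left(c,I \right)} = - 10 I$ ($x{\left(c,I \right)} = - 5 \cdot 2 I = - 10 I$)
$u \left(-22\right) x{\left(6,S{\left(3,4 \right)} \right)} + h = 24 \left(-22\right) \left(- 10 \cdot 2 \sqrt{2}\right) + i \sqrt{13495} = - 528 \left(- 20 \sqrt{2}\right) + i \sqrt{13495} = 10560 \sqrt{2} + i \sqrt{13495}$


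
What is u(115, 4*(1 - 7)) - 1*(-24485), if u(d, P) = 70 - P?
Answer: 24579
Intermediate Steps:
u(115, 4*(1 - 7)) - 1*(-24485) = (70 - 4*(1 - 7)) - 1*(-24485) = (70 - 4*(-6)) + 24485 = (70 - 1*(-24)) + 24485 = (70 + 24) + 24485 = 94 + 24485 = 24579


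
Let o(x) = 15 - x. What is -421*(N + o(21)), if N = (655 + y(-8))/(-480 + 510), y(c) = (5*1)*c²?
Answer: -22313/2 ≈ -11157.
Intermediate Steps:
y(c) = 5*c²
N = 65/2 (N = (655 + 5*(-8)²)/(-480 + 510) = (655 + 5*64)/30 = (655 + 320)*(1/30) = 975*(1/30) = 65/2 ≈ 32.500)
-421*(N + o(21)) = -421*(65/2 + (15 - 1*21)) = -421*(65/2 + (15 - 21)) = -421*(65/2 - 6) = -421*53/2 = -22313/2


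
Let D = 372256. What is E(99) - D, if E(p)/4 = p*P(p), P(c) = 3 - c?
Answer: -410272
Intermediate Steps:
E(p) = 4*p*(3 - p) (E(p) = 4*(p*(3 - p)) = 4*p*(3 - p))
E(99) - D = 4*99*(3 - 1*99) - 1*372256 = 4*99*(3 - 99) - 372256 = 4*99*(-96) - 372256 = -38016 - 372256 = -410272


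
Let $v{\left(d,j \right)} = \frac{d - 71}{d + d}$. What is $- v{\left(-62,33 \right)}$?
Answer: $- \frac{133}{124} \approx -1.0726$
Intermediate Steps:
$v{\left(d,j \right)} = \frac{-71 + d}{2 d}$
$- v{\left(-62,33 \right)} = - \frac{-71 - 62}{2 \left(-62\right)} = - \frac{\left(-1\right) \left(-133\right)}{2 \cdot 62} = \left(-1\right) \frac{133}{124} = - \frac{133}{124}$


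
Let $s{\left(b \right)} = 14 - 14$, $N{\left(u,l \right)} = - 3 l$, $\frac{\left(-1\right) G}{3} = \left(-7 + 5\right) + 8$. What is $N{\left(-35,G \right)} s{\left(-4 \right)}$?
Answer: $0$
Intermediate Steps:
$G = -18$ ($G = - 3 \left(\left(-7 + 5\right) + 8\right) = - 3 \left(-2 + 8\right) = \left(-3\right) 6 = -18$)
$s{\left(b \right)} = 0$
$N{\left(-35,G \right)} s{\left(-4 \right)} = \left(-3\right) \left(-18\right) 0 = 54 \cdot 0 = 0$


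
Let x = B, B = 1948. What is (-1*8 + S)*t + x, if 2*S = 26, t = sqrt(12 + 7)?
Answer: 1948 + 5*sqrt(19) ≈ 1969.8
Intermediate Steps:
t = sqrt(19) ≈ 4.3589
x = 1948
S = 13 (S = (1/2)*26 = 13)
(-1*8 + S)*t + x = (-1*8 + 13)*sqrt(19) + 1948 = (-8 + 13)*sqrt(19) + 1948 = 5*sqrt(19) + 1948 = 1948 + 5*sqrt(19)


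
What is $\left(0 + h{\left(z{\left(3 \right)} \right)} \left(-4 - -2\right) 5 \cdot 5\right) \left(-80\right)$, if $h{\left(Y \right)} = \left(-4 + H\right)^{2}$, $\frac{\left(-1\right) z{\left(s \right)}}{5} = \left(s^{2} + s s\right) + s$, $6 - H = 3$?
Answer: $4000$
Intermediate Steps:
$H = 3$ ($H = 6 - 3 = 3$)
$z{\left(s \right)} = - 10 s^{2} - 5 s$ ($z{\left(s \right)} = - 5 \left(\left(s^{2} + s s\right) + s\right) = - 5 \left(\left(s^{2} + s^{2}\right) + s\right) = - 5 \left(2 s^{2} + s\right) = - 5 \left(s + 2 s^{2}\right) = - 10 s^{2} - 5 s$)
$h{\left(Y \right)} = 1$ ($h{\left(Y \right)} = \left(-4 + 3\right)^{2} = \left(-1\right)^{2} = 1$)
$\left(0 + h{\left(z{\left(3 \right)} \right)} \left(-4 - -2\right) 5 \cdot 5\right) \left(-80\right) = \left(0 + 1 \left(-4 - -2\right) 5 \cdot 5\right) \left(-80\right) = \left(0 + 1 \left(-4 + 2\right) 5 \cdot 5\right) \left(-80\right) = \left(0 + 1 \left(-2\right) 5 \cdot 5\right) \left(-80\right) = \left(0 + 1 \left(\left(-10\right) 5\right)\right) \left(-80\right) = \left(0 + 1 \left(-50\right)\right) \left(-80\right) = \left(0 - 50\right) \left(-80\right) = \left(-50\right) \left(-80\right) = 4000$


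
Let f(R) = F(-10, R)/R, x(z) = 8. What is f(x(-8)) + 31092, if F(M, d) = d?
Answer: 31093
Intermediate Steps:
f(R) = 1 (f(R) = R/R = 1)
f(x(-8)) + 31092 = 1 + 31092 = 31093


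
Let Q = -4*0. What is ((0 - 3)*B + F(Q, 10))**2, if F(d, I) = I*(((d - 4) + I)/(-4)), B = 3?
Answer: 576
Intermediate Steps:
Q = 0
F(d, I) = I*(1 - I/4 - d/4) (F(d, I) = I*(((-4 + d) + I)*(-1/4)) = I*((-4 + I + d)*(-1/4)) = I*(1 - I/4 - d/4))
((0 - 3)*B + F(Q, 10))**2 = ((0 - 3)*3 + (1/4)*10*(4 - 1*10 - 1*0))**2 = (-3*3 + (1/4)*10*(4 - 10 + 0))**2 = (-9 + (1/4)*10*(-6))**2 = (-9 - 15)**2 = (-24)**2 = 576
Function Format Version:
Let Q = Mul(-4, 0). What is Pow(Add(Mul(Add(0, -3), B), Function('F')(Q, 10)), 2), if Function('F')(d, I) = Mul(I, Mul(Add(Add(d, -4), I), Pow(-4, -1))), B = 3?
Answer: 576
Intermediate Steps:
Q = 0
Function('F')(d, I) = Mul(I, Add(1, Mul(Rational(-1, 4), I), Mul(Rational(-1, 4), d))) (Function('F')(d, I) = Mul(I, Mul(Add(Add(-4, d), I), Rational(-1, 4))) = Mul(I, Mul(Add(-4, I, d), Rational(-1, 4))) = Mul(I, Add(1, Mul(Rational(-1, 4), I), Mul(Rational(-1, 4), d))))
Pow(Add(Mul(Add(0, -3), B), Function('F')(Q, 10)), 2) = Pow(Add(Mul(Add(0, -3), 3), Mul(Rational(1, 4), 10, Add(4, Mul(-1, 10), Mul(-1, 0)))), 2) = Pow(Add(Mul(-3, 3), Mul(Rational(1, 4), 10, Add(4, -10, 0))), 2) = Pow(Add(-9, Mul(Rational(1, 4), 10, -6)), 2) = Pow(Add(-9, -15), 2) = Pow(-24, 2) = 576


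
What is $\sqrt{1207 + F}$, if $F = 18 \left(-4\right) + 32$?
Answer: $\sqrt{1167} \approx 34.161$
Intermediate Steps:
$F = -40$ ($F = -72 + 32 = -40$)
$\sqrt{1207 + F} = \sqrt{1207 - 40} = \sqrt{1167}$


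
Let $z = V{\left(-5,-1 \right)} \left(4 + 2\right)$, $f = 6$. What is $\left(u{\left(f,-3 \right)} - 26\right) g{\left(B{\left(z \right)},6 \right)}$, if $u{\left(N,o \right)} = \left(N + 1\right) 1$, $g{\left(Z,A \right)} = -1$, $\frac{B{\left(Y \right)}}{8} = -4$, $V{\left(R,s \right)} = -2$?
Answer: $19$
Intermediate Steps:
$z = -12$ ($z = - 2 \left(4 + 2\right) = \left(-2\right) 6 = -12$)
$B{\left(Y \right)} = -32$ ($B{\left(Y \right)} = 8 \left(-4\right) = -32$)
$u{\left(N,o \right)} = 1 + N$ ($u{\left(N,o \right)} = \left(1 + N\right) 1 = 1 + N$)
$\left(u{\left(f,-3 \right)} - 26\right) g{\left(B{\left(z \right)},6 \right)} = \left(\left(1 + 6\right) - 26\right) \left(-1\right) = \left(7 - 26\right) \left(-1\right) = \left(-19\right) \left(-1\right) = 19$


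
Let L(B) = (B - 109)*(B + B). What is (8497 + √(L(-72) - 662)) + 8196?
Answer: 16693 + √25402 ≈ 16852.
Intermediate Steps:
L(B) = 2*B*(-109 + B) (L(B) = (-109 + B)*(2*B) = 2*B*(-109 + B))
(8497 + √(L(-72) - 662)) + 8196 = (8497 + √(2*(-72)*(-109 - 72) - 662)) + 8196 = (8497 + √(2*(-72)*(-181) - 662)) + 8196 = (8497 + √(26064 - 662)) + 8196 = (8497 + √25402) + 8196 = 16693 + √25402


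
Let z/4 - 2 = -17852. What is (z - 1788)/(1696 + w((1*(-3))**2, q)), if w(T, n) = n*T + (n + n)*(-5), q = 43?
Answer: -1284/29 ≈ -44.276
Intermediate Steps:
z = -71400 (z = 8 + 4*(-17852) = 8 - 71408 = -71400)
w(T, n) = -10*n + T*n (w(T, n) = T*n + (2*n)*(-5) = T*n - 10*n = -10*n + T*n)
(z - 1788)/(1696 + w((1*(-3))**2, q)) = (-71400 - 1788)/(1696 + 43*(-10 + (1*(-3))**2)) = -73188/(1696 + 43*(-10 + (-3)**2)) = -73188/(1696 + 43*(-10 + 9)) = -73188/(1696 + 43*(-1)) = -73188/(1696 - 43) = -73188/1653 = -73188*1/1653 = -1284/29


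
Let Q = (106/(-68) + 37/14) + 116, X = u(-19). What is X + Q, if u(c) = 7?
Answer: 14766/119 ≈ 124.08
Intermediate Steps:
X = 7
Q = 13933/119 (Q = (106*(-1/68) + 37*(1/14)) + 116 = (-53/34 + 37/14) + 116 = 129/119 + 116 = 13933/119 ≈ 117.08)
X + Q = 7 + 13933/119 = 14766/119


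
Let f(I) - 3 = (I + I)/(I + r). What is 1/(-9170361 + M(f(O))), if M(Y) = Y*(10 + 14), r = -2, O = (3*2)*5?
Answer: -7/64191663 ≈ -1.0905e-7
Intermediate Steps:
O = 30 (O = 6*5 = 30)
f(I) = 3 + 2*I/(-2 + I) (f(I) = 3 + (I + I)/(I - 2) = 3 + (2*I)/(-2 + I) = 3 + 2*I/(-2 + I))
M(Y) = 24*Y (M(Y) = Y*24 = 24*Y)
1/(-9170361 + M(f(O))) = 1/(-9170361 + 24*((-6 + 5*30)/(-2 + 30))) = 1/(-9170361 + 24*((-6 + 150)/28)) = 1/(-9170361 + 24*((1/28)*144)) = 1/(-9170361 + 24*(36/7)) = 1/(-9170361 + 864/7) = 1/(-64191663/7) = -7/64191663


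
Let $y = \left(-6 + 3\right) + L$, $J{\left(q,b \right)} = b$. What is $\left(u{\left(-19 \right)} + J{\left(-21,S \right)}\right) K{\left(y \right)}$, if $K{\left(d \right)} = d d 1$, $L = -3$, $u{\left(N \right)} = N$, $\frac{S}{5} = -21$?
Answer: $-4464$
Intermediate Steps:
$S = -105$ ($S = 5 \left(-21\right) = -105$)
$y = -6$ ($y = \left(-6 + 3\right) - 3 = -3 - 3 = -6$)
$K{\left(d \right)} = d^{2}$ ($K{\left(d \right)} = d^{2} \cdot 1 = d^{2}$)
$\left(u{\left(-19 \right)} + J{\left(-21,S \right)}\right) K{\left(y \right)} = \left(-19 - 105\right) \left(-6\right)^{2} = \left(-124\right) 36 = -4464$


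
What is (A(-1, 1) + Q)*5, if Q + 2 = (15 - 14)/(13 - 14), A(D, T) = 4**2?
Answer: 65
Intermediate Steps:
A(D, T) = 16
Q = -3 (Q = -2 + (15 - 14)/(13 - 14) = -2 + 1/(-1) = -2 + 1*(-1) = -2 - 1 = -3)
(A(-1, 1) + Q)*5 = (16 - 3)*5 = 13*5 = 65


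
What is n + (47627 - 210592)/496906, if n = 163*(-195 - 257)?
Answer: -36610209421/496906 ≈ -73676.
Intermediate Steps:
n = -73676 (n = 163*(-452) = -73676)
n + (47627 - 210592)/496906 = -73676 + (47627 - 210592)/496906 = -73676 - 162965*1/496906 = -73676 - 162965/496906 = -36610209421/496906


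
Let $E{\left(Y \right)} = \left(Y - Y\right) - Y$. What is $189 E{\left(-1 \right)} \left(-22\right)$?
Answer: $-4158$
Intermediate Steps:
$E{\left(Y \right)} = - Y$ ($E{\left(Y \right)} = 0 - Y = - Y$)
$189 E{\left(-1 \right)} \left(-22\right) = 189 \left(\left(-1\right) \left(-1\right)\right) \left(-22\right) = 189 \cdot 1 \left(-22\right) = 189 \left(-22\right) = -4158$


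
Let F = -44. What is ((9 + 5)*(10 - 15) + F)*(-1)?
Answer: 114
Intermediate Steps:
((9 + 5)*(10 - 15) + F)*(-1) = ((9 + 5)*(10 - 15) - 44)*(-1) = (14*(-5) - 44)*(-1) = (-70 - 44)*(-1) = -114*(-1) = 114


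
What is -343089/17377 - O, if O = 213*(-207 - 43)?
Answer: 924982161/17377 ≈ 53230.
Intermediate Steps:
O = -53250 (O = 213*(-250) = -53250)
-343089/17377 - O = -343089/17377 - 1*(-53250) = -343089*1/17377 + 53250 = -343089/17377 + 53250 = 924982161/17377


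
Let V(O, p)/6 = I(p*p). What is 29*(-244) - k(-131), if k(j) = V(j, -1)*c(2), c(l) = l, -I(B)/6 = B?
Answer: -7004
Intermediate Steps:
I(B) = -6*B
V(O, p) = -36*p² (V(O, p) = 6*(-6*p*p) = 6*(-6*p²) = -36*p²)
k(j) = -72 (k(j) = -36*(-1)²*2 = -36*1*2 = -36*2 = -72)
29*(-244) - k(-131) = 29*(-244) - 1*(-72) = -7076 + 72 = -7004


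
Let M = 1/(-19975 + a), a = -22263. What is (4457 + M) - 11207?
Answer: -285106501/42238 ≈ -6750.0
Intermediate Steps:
M = -1/42238 (M = 1/(-19975 - 22263) = 1/(-42238) = -1/42238 ≈ -2.3675e-5)
(4457 + M) - 11207 = (4457 - 1/42238) - 11207 = 188254765/42238 - 11207 = -285106501/42238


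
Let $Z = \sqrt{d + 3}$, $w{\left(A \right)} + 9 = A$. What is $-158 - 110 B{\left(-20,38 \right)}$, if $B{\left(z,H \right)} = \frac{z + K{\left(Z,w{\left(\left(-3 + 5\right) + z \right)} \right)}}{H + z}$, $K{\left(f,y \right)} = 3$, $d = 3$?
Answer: $- \frac{487}{9} \approx -54.111$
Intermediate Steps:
$w{\left(A \right)} = -9 + A$
$Z = \sqrt{6}$ ($Z = \sqrt{3 + 3} = \sqrt{6} \approx 2.4495$)
$B{\left(z,H \right)} = \frac{3 + z}{H + z}$ ($B{\left(z,H \right)} = \frac{z + 3}{H + z} = \frac{3 + z}{H + z}$)
$-158 - 110 B{\left(-20,38 \right)} = -158 - 110 \frac{3 - 20}{38 - 20} = -158 - 110 \cdot \frac{1}{18} \left(-17\right) = -158 - - \frac{935}{9} = -158 + \frac{935}{9} = - \frac{487}{9}$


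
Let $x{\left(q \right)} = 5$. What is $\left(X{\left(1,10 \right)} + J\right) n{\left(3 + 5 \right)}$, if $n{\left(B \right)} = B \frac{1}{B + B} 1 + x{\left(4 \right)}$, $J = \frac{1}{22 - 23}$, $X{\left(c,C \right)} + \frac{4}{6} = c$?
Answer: $- \frac{11}{3} \approx -3.6667$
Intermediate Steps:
$X{\left(c,C \right)} = - \frac{2}{3} + c$
$J = -1$ ($J = \frac{1}{-1} = -1$)
$n{\left(B \right)} = \frac{11}{2}$ ($n{\left(B \right)} = B \frac{1}{B + B} 1 + 5 = B \frac{1}{2 B} 1 + 5 = B \frac{1}{2 B} + 5 = \frac{1}{2} + 5 = \frac{11}{2}$)
$\left(X{\left(1,10 \right)} + J\right) n{\left(3 + 5 \right)} = \left(\left(- \frac{2}{3} + 1\right) - 1\right) \frac{11}{2} = \left(\frac{1}{3} - 1\right) \frac{11}{2} = \left(- \frac{2}{3}\right) \frac{11}{2} = - \frac{11}{3}$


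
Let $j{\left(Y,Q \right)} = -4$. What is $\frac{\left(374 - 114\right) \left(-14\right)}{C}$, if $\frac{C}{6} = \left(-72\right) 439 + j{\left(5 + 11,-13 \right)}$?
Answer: $\frac{65}{3387} \approx 0.019191$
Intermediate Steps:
$C = -189672$ ($C = 6 \left(\left(-72\right) 439 - 4\right) = 6 \left(-31608 - 4\right) = 6 \left(-31612\right) = -189672$)
$\frac{\left(374 - 114\right) \left(-14\right)}{C} = \frac{\left(374 - 114\right) \left(-14\right)}{-189672} = 260 \left(-14\right) \left(- \frac{1}{189672}\right) = \left(-3640\right) \left(- \frac{1}{189672}\right) = \frac{65}{3387}$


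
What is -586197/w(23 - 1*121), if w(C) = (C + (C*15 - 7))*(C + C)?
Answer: -65133/34300 ≈ -1.8989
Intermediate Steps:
w(C) = 2*C*(-7 + 16*C) (w(C) = (C + (15*C - 7))*(2*C) = (C + (-7 + 15*C))*(2*C) = (-7 + 16*C)*(2*C) = 2*C*(-7 + 16*C))
-586197/w(23 - 1*121) = -586197*1/(2*(-7 + 16*(23 - 1*121))*(23 - 1*121)) = -586197*1/(2*(-7 + 16*(23 - 121))*(23 - 121)) = -586197*(-1/(196*(-7 + 16*(-98)))) = -586197*(-1/(196*(-7 - 1568))) = -586197/(2*(-98)*(-1575)) = -586197/308700 = -586197*1/308700 = -65133/34300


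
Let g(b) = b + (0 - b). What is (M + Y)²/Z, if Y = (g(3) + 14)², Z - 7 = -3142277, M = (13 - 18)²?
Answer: -48841/3142270 ≈ -0.015543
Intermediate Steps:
M = 25 (M = (-5)² = 25)
Z = -3142270 (Z = 7 - 3142277 = -3142270)
g(b) = 0 (g(b) = b - b = 0)
Y = 196 (Y = (0 + 14)² = 14² = 196)
(M + Y)²/Z = (25 + 196)²/(-3142270) = 221²*(-1/3142270) = 48841*(-1/3142270) = -48841/3142270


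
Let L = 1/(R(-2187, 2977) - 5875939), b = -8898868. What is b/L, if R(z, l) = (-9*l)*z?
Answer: -469151453361536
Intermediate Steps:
R(z, l) = -9*l*z
L = 1/52720352 (L = 1/(-9*2977*(-2187) - 5875939) = 1/(58596291 - 5875939) = 1/52720352 ≈ 1.8968e-8)
b/L = -8898868/1/52720352 = -8898868*52720352 = -469151453361536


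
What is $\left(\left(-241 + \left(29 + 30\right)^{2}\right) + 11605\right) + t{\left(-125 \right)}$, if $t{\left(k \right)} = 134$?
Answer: $14979$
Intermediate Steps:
$\left(\left(-241 + \left(29 + 30\right)^{2}\right) + 11605\right) + t{\left(-125 \right)} = \left(\left(-241 + \left(29 + 30\right)^{2}\right) + 11605\right) + 134 = \left(\left(-241 + 59^{2}\right) + 11605\right) + 134 = \left(\left(-241 + 3481\right) + 11605\right) + 134 = \left(3240 + 11605\right) + 134 = 14845 + 134 = 14979$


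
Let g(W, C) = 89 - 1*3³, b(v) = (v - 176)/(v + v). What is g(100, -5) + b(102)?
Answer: 6287/102 ≈ 61.637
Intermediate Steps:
b(v) = (-176 + v)/(2*v) (b(v) = (-176 + v)/((2*v)) = (-176 + v)*(1/(2*v)) = (-176 + v)/(2*v))
g(W, C) = 62 (g(W, C) = 89 - 1*27 = 89 - 27 = 62)
g(100, -5) + b(102) = 62 + (½)*(-176 + 102)/102 = 62 + (½)*(1/102)*(-74) = 62 - 37/102 = 6287/102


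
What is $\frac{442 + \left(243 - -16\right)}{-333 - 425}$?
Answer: $- \frac{701}{758} \approx -0.9248$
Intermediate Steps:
$\frac{442 + \left(243 - -16\right)}{-333 - 425} = \frac{442 + \left(243 + 16\right)}{-758} = \left(442 + 259\right) \left(- \frac{1}{758}\right) = 701 \left(- \frac{1}{758}\right) = - \frac{701}{758}$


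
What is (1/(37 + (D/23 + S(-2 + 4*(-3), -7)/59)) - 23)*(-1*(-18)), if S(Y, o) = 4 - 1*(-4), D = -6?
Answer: -20691720/50039 ≈ -413.51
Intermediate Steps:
S(Y, o) = 8 (S(Y, o) = 4 + 4 = 8)
(1/(37 + (D/23 + S(-2 + 4*(-3), -7)/59)) - 23)*(-1*(-18)) = (1/(37 + (-6/23 + 8/59)) - 23)*(-1*(-18)) = (1/(37 + (-6*1/23 + 8*(1/59))) - 23)*18 = (1/(37 + (-6/23 + 8/59)) - 23)*18 = (1/(37 - 170/1357) - 23)*18 = (1/(50039/1357) - 23)*18 = (1357/50039 - 23)*18 = -1149540/50039*18 = -20691720/50039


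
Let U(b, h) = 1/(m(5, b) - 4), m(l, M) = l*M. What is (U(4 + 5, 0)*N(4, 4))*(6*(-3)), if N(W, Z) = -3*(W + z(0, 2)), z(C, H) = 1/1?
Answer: 270/41 ≈ 6.5854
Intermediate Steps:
z(C, H) = 1
N(W, Z) = -3 - 3*W (N(W, Z) = -3*(W + 1) = -3*(1 + W) = -3 - 3*W)
m(l, M) = M*l
U(b, h) = 1/(-4 + 5*b) (U(b, h) = 1/(b*5 - 4) = 1/(5*b - 4) = 1/(-4 + 5*b))
(U(4 + 5, 0)*N(4, 4))*(6*(-3)) = ((-3 - 3*4)/(-4 + 5*(4 + 5)))*(6*(-3)) = ((-3 - 12)/(-4 + 5*9))*(-18) = (-15/(-4 + 45))*(-18) = (-15/41)*(-18) = ((1/41)*(-15))*(-18) = -15/41*(-18) = 270/41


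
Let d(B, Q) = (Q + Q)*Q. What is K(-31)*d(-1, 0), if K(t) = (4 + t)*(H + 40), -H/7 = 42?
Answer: 0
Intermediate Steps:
H = -294 (H = -7*42 = -294)
d(B, Q) = 2*Q² (d(B, Q) = (2*Q)*Q = 2*Q²)
K(t) = -1016 - 254*t (K(t) = (4 + t)*(-294 + 40) = (4 + t)*(-254) = -1016 - 254*t)
K(-31)*d(-1, 0) = (-1016 - 254*(-31))*(2*0²) = (-1016 + 7874)*(2*0) = 6858*0 = 0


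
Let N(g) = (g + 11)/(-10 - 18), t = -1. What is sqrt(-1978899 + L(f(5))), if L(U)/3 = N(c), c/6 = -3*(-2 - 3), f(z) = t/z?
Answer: 5*I*sqrt(15514653)/14 ≈ 1406.7*I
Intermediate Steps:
f(z) = -1/z
c = 90 (c = 6*(-3*(-2 - 3)) = 6*(-3*(-5)) = 6*15 = 90)
N(g) = -11/28 - g/28 (N(g) = (11 + g)/(-28) = (11 + g)*(-1/28) = -11/28 - g/28)
L(U) = -303/28 (L(U) = 3*(-11/28 - 1/28*90) = 3*(-11/28 - 45/14) = 3*(-101/28) = -303/28)
sqrt(-1978899 + L(f(5))) = sqrt(-1978899 - 303/28) = sqrt(-55409475/28) = 5*I*sqrt(15514653)/14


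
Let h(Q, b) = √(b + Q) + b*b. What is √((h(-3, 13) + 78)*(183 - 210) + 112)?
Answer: √(-6557 - 27*√10) ≈ 81.501*I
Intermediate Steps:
h(Q, b) = b² + √(Q + b) (h(Q, b) = √(Q + b) + b² = b² + √(Q + b))
√((h(-3, 13) + 78)*(183 - 210) + 112) = √(((13² + √(-3 + 13)) + 78)*(183 - 210) + 112) = √(((169 + √10) + 78)*(-27) + 112) = √((247 + √10)*(-27) + 112) = √((-6669 - 27*√10) + 112) = √(-6557 - 27*√10)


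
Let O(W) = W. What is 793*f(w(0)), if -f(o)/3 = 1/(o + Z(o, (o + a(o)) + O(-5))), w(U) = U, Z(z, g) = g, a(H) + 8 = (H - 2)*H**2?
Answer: 183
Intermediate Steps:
a(H) = -8 + H**2*(-2 + H) (a(H) = -8 + (H - 2)*H**2 = -8 + (-2 + H)*H**2 = -8 + H**2*(-2 + H))
f(o) = -3/(-13 + o**3 - 2*o**2 + 2*o) (f(o) = -3/(o + ((o + (-8 + o**3 - 2*o**2)) - 5)) = -3/(o + ((-8 + o + o**3 - 2*o**2) - 5)) = -3/(o + (-13 + o + o**3 - 2*o**2)) = -3/(-13 + o**3 - 2*o**2 + 2*o))
793*f(w(0)) = 793*(-3/(-13 + 0**3 - 2*0**2 + 2*0)) = 793*(-3/(-13 + 0 - 2*0 + 0)) = 793*(-3/(-13 + 0 + 0 + 0)) = 793*(-3/(-13)) = 793*(-3*(-1/13)) = 793*(3/13) = 183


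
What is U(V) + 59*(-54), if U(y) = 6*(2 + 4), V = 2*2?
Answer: -3150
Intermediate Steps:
V = 4
U(y) = 36 (U(y) = 6*6 = 36)
U(V) + 59*(-54) = 36 + 59*(-54) = 36 - 3186 = -3150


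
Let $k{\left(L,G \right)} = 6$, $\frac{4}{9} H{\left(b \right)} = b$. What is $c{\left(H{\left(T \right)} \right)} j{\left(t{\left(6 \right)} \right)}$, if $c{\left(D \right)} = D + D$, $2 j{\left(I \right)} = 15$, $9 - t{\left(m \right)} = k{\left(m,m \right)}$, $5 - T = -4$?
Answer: $\frac{1215}{4} \approx 303.75$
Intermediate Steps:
$T = 9$ ($T = 5 - -4 = 5 + 4 = 9$)
$H{\left(b \right)} = \frac{9 b}{4}$
$t{\left(m \right)} = 3$ ($t{\left(m \right)} = 9 - 6 = 3$)
$j{\left(I \right)} = \frac{15}{2}$ ($j{\left(I \right)} = \frac{1}{2} \cdot 15 = \frac{15}{2}$)
$c{\left(D \right)} = 2 D$
$c{\left(H{\left(T \right)} \right)} j{\left(t{\left(6 \right)} \right)} = 2 \cdot \frac{9}{4} \cdot 9 \cdot \frac{15}{2} = 2 \cdot \frac{81}{4} \cdot \frac{15}{2} = \frac{81}{2} \cdot \frac{15}{2} = \frac{1215}{4}$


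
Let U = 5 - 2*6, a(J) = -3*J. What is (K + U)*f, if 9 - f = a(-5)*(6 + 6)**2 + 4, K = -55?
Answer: 133610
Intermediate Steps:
U = -7 (U = 5 - 12 = -7)
f = -2155 (f = 9 - ((-3*(-5))*(6 + 6)**2 + 4) = 9 - (15*12**2 + 4) = 9 - (15*144 + 4) = 9 - (2160 + 4) = 9 - 1*2164 = 9 - 2164 = -2155)
(K + U)*f = (-55 - 7)*(-2155) = -62*(-2155) = 133610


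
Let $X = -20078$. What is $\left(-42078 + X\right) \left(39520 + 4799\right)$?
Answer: $-2754691764$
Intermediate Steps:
$\left(-42078 + X\right) \left(39520 + 4799\right) = \left(-42078 - 20078\right) \left(39520 + 4799\right) = \left(-62156\right) 44319 = -2754691764$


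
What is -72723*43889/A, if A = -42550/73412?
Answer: 117155999153382/21275 ≈ 5.5067e+9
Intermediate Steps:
A = -21275/36706 (A = -42550*1/73412 = -21275/36706 ≈ -0.57961)
-72723*43889/A = -72723/((-21275/36706/43889)) = -72723/((-21275/36706*1/43889)) = -72723/(-21275/1610989634) = -72723*(-1610989634/21275) = 117155999153382/21275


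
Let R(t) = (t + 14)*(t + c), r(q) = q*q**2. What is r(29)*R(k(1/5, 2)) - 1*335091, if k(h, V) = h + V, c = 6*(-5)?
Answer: -282973026/25 ≈ -1.1319e+7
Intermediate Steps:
c = -30
k(h, V) = V + h
r(q) = q**3
R(t) = (-30 + t)*(14 + t) (R(t) = (t + 14)*(t - 30) = (14 + t)*(-30 + t) = (-30 + t)*(14 + t))
r(29)*R(k(1/5, 2)) - 1*335091 = 29**3*(-420 + (2 + 1/5)**2 - 16*(2 + 1/5)) - 1*335091 = 24389*(-420 + (2 + 1/5)**2 - 16*(2 + 1/5)) - 335091 = 24389*(-420 + (11/5)**2 - 16*11/5) - 335091 = 24389*(-420 + 121/25 - 176/5) - 335091 = 24389*(-11259/25) - 335091 = -274595751/25 - 335091 = -282973026/25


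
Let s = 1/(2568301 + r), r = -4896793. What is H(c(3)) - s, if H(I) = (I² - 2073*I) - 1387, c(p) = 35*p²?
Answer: -1292678633243/2328492 ≈ -5.5516e+5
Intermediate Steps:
H(I) = -1387 + I² - 2073*I
s = -1/2328492 (s = 1/(2568301 - 4896793) = 1/(-2328492) = -1/2328492 ≈ -4.2946e-7)
H(c(3)) - s = (-1387 + (35*3²)² - 72555*3²) - 1*(-1/2328492) = (-1387 + (35*9)² - 72555*9) + 1/2328492 = (-1387 + 315² - 2073*315) + 1/2328492 = (-1387 + 99225 - 652995) + 1/2328492 = -555157 + 1/2328492 = -1292678633243/2328492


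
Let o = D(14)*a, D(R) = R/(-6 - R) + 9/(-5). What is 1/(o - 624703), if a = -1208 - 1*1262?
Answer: -1/618528 ≈ -1.6167e-6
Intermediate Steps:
D(R) = -9/5 + R/(-6 - R) (D(R) = R/(-6 - R) + 9*(-⅕) = R/(-6 - R) - 9/5 = -9/5 + R/(-6 - R))
a = -2470 (a = -1208 - 1262 = -2470)
o = 6175 (o = (2*(-27 - 7*14)/(5*(6 + 14)))*(-2470) = ((⅖)*(-27 - 98)/20)*(-2470) = ((⅖)*(1/20)*(-125))*(-2470) = -5/2*(-2470) = 6175)
1/(o - 624703) = 1/(6175 - 624703) = 1/(-618528) = -1/618528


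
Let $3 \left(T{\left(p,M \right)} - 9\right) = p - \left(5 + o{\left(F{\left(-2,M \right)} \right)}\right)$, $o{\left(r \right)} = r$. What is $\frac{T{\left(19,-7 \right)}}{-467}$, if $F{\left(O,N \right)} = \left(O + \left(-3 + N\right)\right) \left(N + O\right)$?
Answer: $\frac{67}{1401} \approx 0.047823$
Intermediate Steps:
$F{\left(O,N \right)} = \left(N + O\right) \left(-3 + N + O\right)$ ($F{\left(O,N \right)} = \left(-3 + N + O\right) \left(N + O\right) = \left(N + O\right) \left(-3 + N + O\right)$)
$T{\left(p,M \right)} = 4 - \frac{M^{2}}{3} + \frac{p}{3} + \frac{7 M}{3}$ ($T{\left(p,M \right)} = 9 + \frac{p - \left(5 + \left(M^{2} + \left(-2\right)^{2} - 3 M - -6 + 2 M \left(-2\right)\right)\right)}{3} = 9 + \frac{p - \left(5 + \left(M^{2} + 4 - 3 M + 6 - 4 M\right)\right)}{3} = 9 + \frac{p - \left(5 + \left(10 + M^{2} - 7 M\right)\right)}{3} = 9 + \frac{p - \left(15 + M^{2} - 7 M\right)}{3} = 9 + \frac{-15 + p - M^{2} + 7 M}{3} = 9 - \left(5 - \frac{7 M}{3} - \frac{p}{3} + \frac{M^{2}}{3}\right) = 4 - \frac{M^{2}}{3} + \frac{p}{3} + \frac{7 M}{3}$)
$\frac{T{\left(19,-7 \right)}}{-467} = \frac{4 - \frac{\left(-7\right)^{2}}{3} + \frac{1}{3} \cdot 19 + \frac{7}{3} \left(-7\right)}{-467} = \left(4 - \frac{49}{3} + \frac{19}{3} - \frac{49}{3}\right) \left(- \frac{1}{467}\right) = \left(- \frac{67}{3}\right) \left(- \frac{1}{467}\right) = \frac{67}{1401}$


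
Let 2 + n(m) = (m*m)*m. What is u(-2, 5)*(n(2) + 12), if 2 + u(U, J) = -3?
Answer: -90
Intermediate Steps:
u(U, J) = -5 (u(U, J) = -2 - 3 = -5)
n(m) = -2 + m³ (n(m) = -2 + (m*m)*m = -2 + m²*m = -2 + m³)
u(-2, 5)*(n(2) + 12) = -5*((-2 + 2³) + 12) = -5*((-2 + 8) + 12) = -5*(6 + 12) = -5*18 = -90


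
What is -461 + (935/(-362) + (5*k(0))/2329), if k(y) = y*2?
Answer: -167817/362 ≈ -463.58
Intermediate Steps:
k(y) = 2*y
-461 + (935/(-362) + (5*k(0))/2329) = -461 + (935/(-362) + (5*(2*0))/2329) = -461 + (935*(-1/362) + (5*0)*(1/2329)) = -461 + (-935/362 + 0*(1/2329)) = -461 + (-935/362 + 0) = -461 - 935/362 = -167817/362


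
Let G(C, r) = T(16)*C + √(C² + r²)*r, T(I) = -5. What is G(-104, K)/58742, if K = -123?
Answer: 260/29371 - 123*√25945/58742 ≈ -0.32842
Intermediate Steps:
G(C, r) = -5*C + r*√(C² + r²) (G(C, r) = -5*C + √(C² + r²)*r = -5*C + r*√(C² + r²))
G(-104, K)/58742 = (-5*(-104) - 123*√((-104)² + (-123)²))/58742 = (520 - 123*√(10816 + 15129))*(1/58742) = (520 - 123*√25945)*(1/58742) = 260/29371 - 123*√25945/58742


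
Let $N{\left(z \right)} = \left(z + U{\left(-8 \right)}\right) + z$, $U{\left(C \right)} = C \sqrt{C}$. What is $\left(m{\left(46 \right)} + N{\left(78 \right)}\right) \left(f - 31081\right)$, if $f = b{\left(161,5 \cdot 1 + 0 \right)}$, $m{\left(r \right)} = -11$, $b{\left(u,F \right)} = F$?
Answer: $-4506020 + 497216 i \sqrt{2} \approx -4.506 \cdot 10^{6} + 7.0317 \cdot 10^{5} i$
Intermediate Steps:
$f = 5$ ($f = 5 \cdot 1 + 0 = 5 + 0 = 5$)
$U{\left(C \right)} = C^{\frac{3}{2}}$
$N{\left(z \right)} = 2 z - 16 i \sqrt{2}$ ($N{\left(z \right)} = \left(z + \left(-8\right)^{\frac{3}{2}}\right) + z = \left(z - 16 i \sqrt{2}\right) + z = 2 z - 16 i \sqrt{2}$)
$\left(m{\left(46 \right)} + N{\left(78 \right)}\right) \left(f - 31081\right) = \left(-11 + \left(2 \cdot 78 - 16 i \sqrt{2}\right)\right) \left(5 - 31081\right) = \left(-11 + \left(156 - 16 i \sqrt{2}\right)\right) \left(-31076\right) = \left(145 - 16 i \sqrt{2}\right) \left(-31076\right) = -4506020 + 497216 i \sqrt{2}$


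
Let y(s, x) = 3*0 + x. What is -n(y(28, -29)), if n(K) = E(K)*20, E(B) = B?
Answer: 580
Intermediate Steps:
y(s, x) = x (y(s, x) = 0 + x = x)
n(K) = 20*K (n(K) = K*20 = 20*K)
-n(y(28, -29)) = -20*(-29) = -1*(-580) = 580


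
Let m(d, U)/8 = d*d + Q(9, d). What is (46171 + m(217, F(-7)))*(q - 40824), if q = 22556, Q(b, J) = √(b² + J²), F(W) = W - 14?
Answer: -7725226644 - 146144*√47170 ≈ -7.7570e+9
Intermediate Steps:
F(W) = -14 + W
Q(b, J) = √(J² + b²)
m(d, U) = 8*d² + 8*√(81 + d²) (m(d, U) = 8*(d*d + √(d² + 9²)) = 8*(d² + √(d² + 81)) = 8*(d² + √(81 + d²)) = 8*d² + 8*√(81 + d²))
(46171 + m(217, F(-7)))*(q - 40824) = (46171 + (8*217² + 8*√(81 + 217²)))*(22556 - 40824) = (46171 + (8*47089 + 8*√(81 + 47089)))*(-18268) = (46171 + (376712 + 8*√47170))*(-18268) = (422883 + 8*√47170)*(-18268) = -7725226644 - 146144*√47170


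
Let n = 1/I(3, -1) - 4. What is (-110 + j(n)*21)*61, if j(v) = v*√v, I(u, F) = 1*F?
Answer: -6710 - 6405*I*√5 ≈ -6710.0 - 14322.0*I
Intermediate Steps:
I(u, F) = F
n = -5 (n = 1/(-1) - 4 = -1 - 4 = -5)
j(v) = v^(3/2)
(-110 + j(n)*21)*61 = (-110 + (-5)^(3/2)*21)*61 = (-110 - 5*I*√5*21)*61 = (-110 - 105*I*√5)*61 = -6710 - 6405*I*√5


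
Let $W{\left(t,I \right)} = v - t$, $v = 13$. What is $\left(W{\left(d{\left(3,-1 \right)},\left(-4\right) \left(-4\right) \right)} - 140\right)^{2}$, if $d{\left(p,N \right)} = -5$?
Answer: $14884$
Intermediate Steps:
$W{\left(t,I \right)} = 13 - t$
$\left(W{\left(d{\left(3,-1 \right)},\left(-4\right) \left(-4\right) \right)} - 140\right)^{2} = \left(\left(13 - -5\right) - 140\right)^{2} = \left(\left(13 + 5\right) - 140\right)^{2} = \left(18 - 140\right)^{2} = \left(-122\right)^{2} = 14884$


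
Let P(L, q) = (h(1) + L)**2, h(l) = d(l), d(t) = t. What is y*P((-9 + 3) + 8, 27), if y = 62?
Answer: 558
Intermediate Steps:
h(l) = l
P(L, q) = (1 + L)**2
y*P((-9 + 3) + 8, 27) = 62*(1 + ((-9 + 3) + 8))**2 = 62*(1 + (-6 + 8))**2 = 62*(1 + 2)**2 = 62*3**2 = 62*9 = 558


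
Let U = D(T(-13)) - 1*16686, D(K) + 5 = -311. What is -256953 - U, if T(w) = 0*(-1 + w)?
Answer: -239951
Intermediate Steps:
T(w) = 0
D(K) = -316 (D(K) = -5 - 311 = -316)
U = -17002 (U = -316 - 1*16686 = -316 - 16686 = -17002)
-256953 - U = -256953 - 1*(-17002) = -256953 + 17002 = -239951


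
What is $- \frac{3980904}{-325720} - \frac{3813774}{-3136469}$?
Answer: $\frac{1716025556907}{127701335335} \approx 13.438$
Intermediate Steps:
$- \frac{3980904}{-325720} - \frac{3813774}{-3136469} = \left(-3980904\right) \left(- \frac{1}{325720}\right) - - \frac{3813774}{3136469} = \frac{497613}{40715} + \frac{3813774}{3136469} = \frac{1716025556907}{127701335335}$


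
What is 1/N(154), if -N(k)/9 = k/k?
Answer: -1/9 ≈ -0.11111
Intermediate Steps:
N(k) = -9 (N(k) = -9*k/k = -9*1 = -9)
1/N(154) = 1/(-9) = -1/9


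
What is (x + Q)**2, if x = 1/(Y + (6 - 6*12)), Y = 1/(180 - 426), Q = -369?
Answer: 35900456906601/263640169 ≈ 1.3617e+5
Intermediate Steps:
Y = -1/246 (Y = 1/(-246) = -1/246 ≈ -0.0040650)
x = -246/16237 (x = 1/(-1/246 + (6 - 6*12)) = 1/(-1/246 + (6 - 72)) = 1/(-1/246 - 66) = 1/(-16237/246) = -246/16237 ≈ -0.015151)
(x + Q)**2 = (-246/16237 - 369)**2 = (-5991699/16237)**2 = 35900456906601/263640169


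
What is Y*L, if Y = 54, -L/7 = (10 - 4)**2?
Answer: -13608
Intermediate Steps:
L = -252 (L = -7*(10 - 4)**2 = -7*6**2 = -7*36 = -252)
Y*L = 54*(-252) = -13608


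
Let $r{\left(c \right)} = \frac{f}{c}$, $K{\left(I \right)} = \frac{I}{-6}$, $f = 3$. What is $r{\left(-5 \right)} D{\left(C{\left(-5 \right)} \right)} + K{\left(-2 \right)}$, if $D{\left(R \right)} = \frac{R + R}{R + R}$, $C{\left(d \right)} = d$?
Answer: $- \frac{4}{15} \approx -0.26667$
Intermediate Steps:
$K{\left(I \right)} = - \frac{I}{6}$ ($K{\left(I \right)} = I \left(- \frac{1}{6}\right) = - \frac{I}{6}$)
$r{\left(c \right)} = \frac{3}{c}$
$D{\left(R \right)} = 1$ ($D{\left(R \right)} = \frac{2 R}{2 R} = 2 R \frac{1}{2 R} = 1$)
$r{\left(-5 \right)} D{\left(C{\left(-5 \right)} \right)} + K{\left(-2 \right)} = \frac{3}{-5} \cdot 1 - - \frac{1}{3} = 3 \left(- \frac{1}{5}\right) 1 + \frac{1}{3} = \left(- \frac{3}{5}\right) 1 + \frac{1}{3} = - \frac{3}{5} + \frac{1}{3} = - \frac{4}{15}$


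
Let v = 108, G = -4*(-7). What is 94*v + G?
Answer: 10180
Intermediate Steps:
G = 28
94*v + G = 94*108 + 28 = 10152 + 28 = 10180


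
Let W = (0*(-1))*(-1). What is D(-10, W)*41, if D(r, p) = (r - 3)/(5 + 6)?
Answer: -533/11 ≈ -48.455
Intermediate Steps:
W = 0 (W = 0*(-1) = 0)
D(r, p) = -3/11 + r/11 (D(r, p) = (-3 + r)/11 = (-3 + r)*(1/11) = -3/11 + r/11)
D(-10, W)*41 = (-3/11 + (1/11)*(-10))*41 = (-3/11 - 10/11)*41 = -13/11*41 = -533/11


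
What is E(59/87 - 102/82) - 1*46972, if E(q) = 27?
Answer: -46945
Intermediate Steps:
E(59/87 - 102/82) - 1*46972 = 27 - 1*46972 = 27 - 46972 = -46945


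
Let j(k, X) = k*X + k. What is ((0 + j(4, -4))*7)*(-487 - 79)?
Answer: 47544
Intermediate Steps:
j(k, X) = k + X*k (j(k, X) = X*k + k = k + X*k)
((0 + j(4, -4))*7)*(-487 - 79) = ((0 + 4*(1 - 4))*7)*(-487 - 79) = ((0 + 4*(-3))*7)*(-566) = ((0 - 12)*7)*(-566) = -12*7*(-566) = -84*(-566) = 47544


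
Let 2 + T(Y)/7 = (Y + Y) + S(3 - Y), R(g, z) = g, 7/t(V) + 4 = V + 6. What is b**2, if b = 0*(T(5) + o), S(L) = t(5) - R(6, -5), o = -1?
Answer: 0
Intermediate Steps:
t(V) = 7/(2 + V) (t(V) = 7/(-4 + (V + 6)) = 7/(-4 + (6 + V)) = 7/(2 + V))
S(L) = -5 (S(L) = 7/(2 + 5) - 1*6 = 7/7 - 6 = 7*(1/7) - 6 = 1 - 6 = -5)
T(Y) = -49 + 14*Y (T(Y) = -14 + 7*((Y + Y) - 5) = -14 + 7*(2*Y - 5) = -14 + 7*(-5 + 2*Y) = -14 + (-35 + 14*Y) = -49 + 14*Y)
b = 0 (b = 0*((-49 + 14*5) - 1) = 0*((-49 + 70) - 1) = 0*(21 - 1) = 0*20 = 0)
b**2 = 0**2 = 0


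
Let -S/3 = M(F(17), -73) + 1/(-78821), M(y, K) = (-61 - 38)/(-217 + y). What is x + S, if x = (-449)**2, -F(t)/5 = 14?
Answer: 4560519215851/22621627 ≈ 2.0160e+5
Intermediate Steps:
F(t) = -70 (F(t) = -5*14 = -70)
M(y, K) = -99/(-217 + y)
x = 201601
S = -23408976/22621627 (S = -3*(-99/(-217 - 70) + 1/(-78821)) = -3*(-99/(-287) - 1/78821) = -3*(-99*(-1/287) - 1/78821) = -3*(99/287 - 1/78821) = -3*7802992/22621627 = -23408976/22621627 ≈ -1.0348)
x + S = 201601 - 23408976/22621627 = 4560519215851/22621627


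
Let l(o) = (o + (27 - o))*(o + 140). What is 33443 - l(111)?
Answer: 26666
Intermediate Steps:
l(o) = 3780 + 27*o (l(o) = 27*(140 + o) = 3780 + 27*o)
33443 - l(111) = 33443 - (3780 + 27*111) = 33443 - (3780 + 2997) = 33443 - 1*6777 = 33443 - 6777 = 26666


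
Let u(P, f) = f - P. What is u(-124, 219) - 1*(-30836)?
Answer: 31179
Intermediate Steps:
u(-124, 219) - 1*(-30836) = (219 - 1*(-124)) - 1*(-30836) = (219 + 124) + 30836 = 343 + 30836 = 31179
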